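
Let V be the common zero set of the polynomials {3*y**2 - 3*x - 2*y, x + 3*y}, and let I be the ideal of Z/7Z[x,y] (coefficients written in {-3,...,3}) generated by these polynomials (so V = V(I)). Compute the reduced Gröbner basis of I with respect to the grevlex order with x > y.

This is the nonlinear analogue of row-reducing a linear system.

f_1 = 3*y**2 - 3*x - 2*y, LT = y**2.
f_2 = x + 3*y, LT = x.

The S-polynomials (S(f_1,f_2)) all reduce to 0 modulo the current basis, so we have a Gröbner basis.

G = {y**2, x + 3*y}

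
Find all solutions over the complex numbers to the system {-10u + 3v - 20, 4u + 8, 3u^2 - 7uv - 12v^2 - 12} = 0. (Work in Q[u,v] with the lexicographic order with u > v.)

Compute a lex Gröbner basis by Buchberger's algorithm.
f_1 = -10u + 3v - 20, LT = u.
f_2 = 4u + 8, LT = u.
f_3 = 3u^2 - 7uv - 12v^2 - 12, LT = u^2.

S(f_1,f_2): lcm = u. S = -3/10v.
  reduce S modulo (f_1, f_2, f_3):
  remainder -3/10v ≠ 0; add h_4 = -3/10v to the basis.

The other S-polynomials (S(f_1,f_3), S(f_2,f_3), S(f_1,h_4), S(f_2,h_4), S(f_3,h_4)) all reduce to 0 modulo the current basis, so we have a Gröbner basis.
Inter-reduce: drop elements whose leading term is divisible by another's, tail-reduce, and make monic.
Reduced Gröbner basis: {u + 2, v}.

The lex basis is triangular: the last element involves only v. Solving v = 0 gives v ∈ {0}; substituting each value into the earlier elements determines the remaining variables.
  v = 0: the earlier basis element becomes u + 2 = 0, giving u = -2 — point (-2, 0).

{(-2, 0)}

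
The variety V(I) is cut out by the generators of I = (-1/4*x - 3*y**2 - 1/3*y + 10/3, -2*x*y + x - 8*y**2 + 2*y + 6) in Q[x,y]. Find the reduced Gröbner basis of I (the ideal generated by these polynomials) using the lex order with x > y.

f_1 = -1/4*x - 3*y**2 - 1/3*y + 10/3, LT = x.
f_2 = -2*x*y + x - 8*y**2 + 2*y + 6, LT = x*y.

S(f_1,f_2): lcm = x*y. S = 1/2*x + 12*y**3 - 8/3*y**2 - 37/3*y + 3.
  leading term x: subtract (-2)·f_1 from 1/2*x + 12*y**3 - 8/3*y**2 - 37/3*y + 3 → 12*y**3 - 26/3*y**2 - 13*y + 29/3
  leading term y**3: no divisor's leading term divides it; move 12*y**3 to the remainder.
  leading term y**2: no divisor's leading term divides it; move -26/3*y**2 to the remainder.
  leading term y: no divisor's leading term divides it; move -13*y to the remainder.
  leading term 1: no divisor's leading term divides it; move 29/3 to the remainder.
  remainder 12*y**3 - 26/3*y**2 - 13*y + 29/3 ≠ 0; add g_3 = 12*y**3 - 26/3*y**2 - 13*y + 29/3 to the basis.

The other S-polynomials (S(f_1,g_3), S(f_2,g_3)) all reduce to 0 modulo the current basis, so we have a Gröbner basis.
Inter-reduce: drop elements whose leading term is divisible by another's, tail-reduce, and make monic.

G = {x + 12*y**2 + 4/3*y - 40/3, y**3 - 13/18*y**2 - 13/12*y + 29/36}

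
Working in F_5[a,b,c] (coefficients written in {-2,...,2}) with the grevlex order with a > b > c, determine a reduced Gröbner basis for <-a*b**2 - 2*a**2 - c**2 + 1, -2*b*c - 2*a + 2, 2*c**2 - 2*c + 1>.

The reduced Gröbner basis is the canonical form of the ideal for this ordering.

f_1 = -a*b**2 - 2*a**2 - c**2 + 1, LT = a*b**2.
f_2 = -2*b*c - 2*a + 2, LT = b*c.
f_3 = 2*c**2 - 2*c + 1, LT = c**2.

S(f_1,f_2): lcm = a*b**2*c. S = -a**2*b + 2*a**2*c + c**3 + a*b - c.
  reduce S modulo (f_1, f_2, f_3):
  remainder -a**2*b + 2*a**2*c + a*b + 2*c + 2 ≠ 0; add g_4 = -a**2*b + 2*a**2*c + a*b + 2*c + 2 to the basis.

S(f_2,f_3): lcm = b*c**2. S = a*c + b*c + 2*b - c.
  reduce S modulo (f_1, f_2, f_3, g_4):
  remainder a*c - a + 2*b - c + 1 ≠ 0; add g_5 = a*c - a + 2*b - c + 1 to the basis.

S(f_2,g_4): lcm = a**2*b*c. S = 2*a**2*c**2 + a**3 + a*b*c - a**2 + 2*c**2 + 2*c.
  reduce S modulo (f_1, f_2, f_3, g_4, g_5):
  remainder a**3 - a**2 + a*b + a + b + c + 2 ≠ 0; add g_6 = a**3 - a**2 + a*b + a + b + c + 2 to the basis.

S(f_1,g_5): lcm = a*b**2*c. S = a*b**2 - 2*b**3 + 2*a**2*c + b**2*c + c**3 - b**2 - c.
  reduce S modulo (f_1, f_2, f_3, g_4, g_5, g_6):
  remainder -2*b**3 - b**2 + 2*b - 2*c - 1 ≠ 0; add g_7 = -2*b**3 - b**2 + 2*b - 2*c - 1 to the basis.

S(f_2,g_5): lcm = a*b*c. S = a**2 + a*b - 2*b**2 + b*c - a - b.
  reduce S modulo (f_1, f_2, f_3, g_4, g_5, g_6, g_7):
  remainder a**2 + a*b - 2*b**2 - 2*a - b + 1 ≠ 0; add g_8 = a**2 + a*b - 2*b**2 - 2*a - b + 1 to the basis.

The other S-polynomials (S(f_1,f_3), S(f_1,g_4), S(f_3,g_4), S(f_3,g_5), S(g_4,g_5), S(f_1,g_6), S(f_2,g_6), S(f_3,g_6), S(g_4,g_6), S(g_5,g_6), S(f_1,g_7), S(f_2,g_7), S(f_3,g_7), S(g_4,g_7), S(g_5,g_7), S(g_6,g_7), S(f_1,g_8), S(f_2,g_8), S(f_3,g_8), S(g_4,g_8), S(g_5,g_8), S(g_6,g_8), S(g_7,g_8)) all reduce to 0 modulo the current basis, so we have a Gröbner basis.
Inter-reduce: drop elements whose leading term is divisible by another's, tail-reduce, and make monic.

G = {a*b**2 - 2*a*b - b**2 - a + 2*b + c - 1, b**3 - 2*b**2 - b + c - 2, a**2 + a*b - 2*b**2 - 2*a - b + 1, a*c - a + 2*b - c + 1, b*c + a - 1, c**2 - c - 2}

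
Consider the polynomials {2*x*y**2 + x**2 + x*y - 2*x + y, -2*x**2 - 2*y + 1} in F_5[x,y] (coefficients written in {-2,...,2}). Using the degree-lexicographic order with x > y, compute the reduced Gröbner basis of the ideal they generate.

G = {x*y**2 - 2*x*y - x - 1, y**3 + x - 2, x**2 + y + 2}

f_1 = 2*x*y**2 + x**2 + x*y - 2*x + y, LT = x*y**2.
f_2 = -2*x**2 - 2*y + 1, LT = x**2.

S(f_1,f_2): lcm = x**2*y**2. S = -2*x**3 - 2*x**2*y - y**3 - x**2 - 2*x*y - 2*y**2.
  leading term x**3: subtract (x)·f_2 from -2*x**3 - 2*x**2*y - y**3 - x**2 - 2*x*y - 2*y**2 → -2*x**2*y - y**3 - x**2 - 2*y**2 - x
  leading term x**2*y: subtract (y)·f_2 from -2*x**2*y - y**3 - x**2 - 2*y**2 - x → -y**3 - x**2 - x - y
  leading term y**3: no divisor's leading term divides it; move -y**3 to the remainder.
  leading term x**2: subtract (-2)·f_2 from -x**2 - x - y → -x + 2
  leading term x: no divisor's leading term divides it; move -x to the remainder.
  leading term 1: no divisor's leading term divides it; move 2 to the remainder.
  remainder -y**3 - x + 2 ≠ 0; add g_3 = -y**3 - x + 2 to the basis.

The other S-polynomials (S(f_1,g_3), S(f_2,g_3)) all reduce to 0 modulo the current basis, so we have a Gröbner basis.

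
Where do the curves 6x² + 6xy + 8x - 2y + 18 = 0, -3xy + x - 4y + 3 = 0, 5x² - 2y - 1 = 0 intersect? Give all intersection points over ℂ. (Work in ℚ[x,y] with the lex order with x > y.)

Compute a lex Gröbner basis by Buchberger's algorithm.
f_1 = 6x² + 6xy + 8x - 2y + 18, LT = x².
f_2 = -3xy + x - 4y + 3, LT = xy.
f_3 = 5x² - 2y - 1, LT = x².

S(f_1,f_2): lcm = x²y. S = ⅓x² + xy² + x - ⅓y² + 3y.
  leading term x²: subtract (1/18)·f_1 from ⅓x² + xy² + x - ⅓y² + 3y → xy² - ⅓xy + 5/9x - ⅓y² + 28/9y - 1
  leading term xy²: subtract (-⅓y)·f_2 from xy² - ⅓xy + 5/9x - ⅓y² + 28/9y - 1 → 5/9x - 5/3y² + 37/9y - 1
  leading term x: no divisor's leading term divides it; move 5/9x to the remainder.
  leading term y²: no divisor's leading term divides it; move -5/3y² to the remainder.
  leading term y: no divisor's leading term divides it; move 37/9y to the remainder.
  leading term 1: no divisor's leading term divides it; move -1 to the remainder.
  remainder 5/9x - 5/3y² + 37/9y - 1 ≠ 0; add h_4 = 5/9x - 5/3y² + 37/9y - 1 to the basis.

S(f_1,f_3): lcm = x². S = xy + 4/3x + 1/15y + 16/5.
  leading term xy: subtract (-⅓)·f_2 from xy + 4/3x + 1/15y + 16/5 → 5/3x - 19/15y + 21/5
  leading term x: subtract (3)·h_4 from 5/3x - 19/15y + 21/5 → 5y² - 68/5y + 36/5
  leading term y²: no divisor's leading term divides it; move 5y² to the remainder.
  leading term y: no divisor's leading term divides it; move -68/5y to the remainder.
  leading term 1: no divisor's leading term divides it; move 36/5 to the remainder.
  remainder 5y² - 68/5y + 36/5 ≠ 0; add h_5 = 5y² - 68/5y + 36/5 to the basis.

S(f_2,f_3): lcm = x²y. S = -⅓x² + 4/3xy - x + ⅖y² + ⅕y.
  leading term x²: subtract (-1/18)·f_1 from -⅓x² + 4/3xy - x + ⅖y² + ⅕y → 5/3xy - 5/9x + ⅖y² + 4/45y + 1
  leading term xy: subtract (-5/9)·f_2 from 5/3xy - 5/9x + ⅖y² + 4/45y + 1 → ⅖y² - 32/15y + 8/3
  leading term y²: subtract (2/25)·h_5 from ⅖y² - 32/15y + 8/3 → -392/375y + 784/375
  leading term y: no divisor's leading term divides it; move -392/375y to the remainder.
  leading term 1: no divisor's leading term divides it; move 784/375 to the remainder.
  remainder -392/375y + 784/375 ≠ 0; add h_6 = -392/375y + 784/375 to the basis.

S(f_1,h_4): lcm = x². S = 3xy² - 32/5xy + 47/15x - ⅓y + 3.
  leading term xy²: subtract (-y)·f_2 from 3xy² - 32/5xy + 47/15x - ⅓y + 3 → -27/5xy + 47/15x - 4y² + 8/3y + 3
  leading term xy: subtract (9/5)·f_2 from -27/5xy + 47/15x - 4y² + 8/3y + 3 → 4/3x - 4y² + 148/15y - 12/5
  leading term x: subtract (12/5)·h_4 from 4/3x - 4y² + 148/15y - 12/5 → 0
  remainder 0.

S(f_2,h_4): lcm = xy. S = -⅓x + 3y³ - 37/5y² + 47/15y - 1.
  leading term x: subtract (-⅗)·h_4 from -⅓x + 3y³ - 37/5y² + 47/15y - 1 → 3y³ - 42/5y² + 28/5y - 8/5
  leading term y³: subtract (⅗y)·h_5 from 3y³ - 42/5y² + 28/5y - 8/5 → -6/25y² + 32/25y - 8/5
  leading term y²: subtract (-6/125)·h_5 from -6/25y² + 32/25y - 8/5 → 392/625y - 784/625
  leading term y: subtract (-⅗)·h_6 from 392/625y - 784/625 → 0
  remainder 0.

S(f_3,h_4): lcm = x². S = 3xy² - 37/5xy + 9/5x - ⅖y - ⅕.
  leading term xy²: subtract (-y)·f_2 from 3xy² - 37/5xy + 9/5x - ⅖y - ⅕ → -32/5xy + 9/5x - 4y² + 13/5y - ⅕
  leading term xy: subtract (32/15)·f_2 from -32/5xy + 9/5x - 4y² + 13/5y - ⅕ → -⅓x - 4y² + 167/15y - 33/5
  leading term x: subtract (-⅗)·h_4 from -⅓x - 4y² + 167/15y - 33/5 → -5y² + 68/5y - 36/5
  leading term y²: subtract (-1)·h_5 from -5y² + 68/5y - 36/5 → 0
  remainder 0.

S(f_1,h_5): leading monomials are coprime, so the S-polynomial reduces to 0 (Buchberger's first criterion).
S(f_2,h_5): lcm = xy². S = 179/75xy - 36/25x + 4/3y² - y.
  leading term xy: subtract (-179/225)·f_2 from 179/75xy - 36/25x + 4/3y² - y → -29/45x + 4/3y² - 941/225y + 179/75
  leading term x: subtract (-29/25)·h_4 from -29/45x + 4/3y² - 941/225y + 179/75 → -⅗y² + 44/75y + 92/75
  leading term y²: subtract (-3/25)·h_5 from -⅗y² + 44/75y + 92/75 → -392/375y + 784/375
  leading term y: subtract (1)·h_6 from -392/375y + 784/375 → 0
  remainder 0.

S(f_3,h_5): leading monomials are coprime, so the S-polynomial reduces to 0 (Buchberger's first criterion).
S(h_4,h_5): leading monomials are coprime, so the S-polynomial reduces to 0 (Buchberger's first criterion).
S(f_1,h_6): leading monomials are coprime, so the S-polynomial reduces to 0 (Buchberger's first criterion).
S(f_2,h_6): lcm = xy. S = 5/3x + 4/3y - 1.
  leading term x: subtract (3)·h_4 from 5/3x + 4/3y - 1 → 5y² - 11y + 2
  leading term y²: subtract (1)·h_5 from 5y² - 11y + 2 → 13/5y - 26/5
  leading term y: subtract (-975/392)·h_6 from 13/5y - 26/5 → 0
  remainder 0.

S(f_3,h_6): leading monomials are coprime, so the S-polynomial reduces to 0 (Buchberger's first criterion).
S(h_4,h_6): leading monomials are coprime, so the S-polynomial reduces to 0 (Buchberger's first criterion).
S(h_5,h_6): lcm = y². S = -18/25y + 36/25.
  leading term y: subtract (135/196)·h_6 from -18/25y + 36/25 → 0
  remainder 0.

Every S-polynomial of the final basis reduces to 0, so we have a Gröbner basis.
Inter-reduce: drop elements whose leading term is divisible by another's, tail-reduce, and make monic.
Reduced Gröbner basis: {x + 1, y - 2}.

Elimination: the polynomial y - 2 lies in the elimination ideal for y, so y ∈ {2}. For each such y, the remaining basis elements (now univariate) give the rest of the solution.
  y = 2: the earlier basis element becomes x + 1 = 0, giving x = -1 — point (-1, 2).

{(-1, 2)}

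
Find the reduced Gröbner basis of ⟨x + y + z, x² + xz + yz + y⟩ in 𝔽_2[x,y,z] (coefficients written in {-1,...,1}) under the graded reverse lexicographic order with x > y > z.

f_1 = x + y + z, LT = x.
f_2 = x² + xz + yz + y, LT = x².

S(f_1,f_2): lcm = x². S = xy + yz + y.
  leading term xy: subtract (y)·f_1 from xy + yz + y → y² + y
  leading term y²: no divisor's leading term divides it; move y² to the remainder.
  leading term y: no divisor's leading term divides it; move y to the remainder.
  remainder y² + y ≠ 0; add g_3 = y² + y to the basis.

The other S-polynomials (S(f_1,g_3), S(f_2,g_3)) all reduce to 0 modulo the current basis, so we have a Gröbner basis.
Inter-reduce: drop elements whose leading term is divisible by another's, tail-reduce, and make monic.

G = {y² + y, x + y + z}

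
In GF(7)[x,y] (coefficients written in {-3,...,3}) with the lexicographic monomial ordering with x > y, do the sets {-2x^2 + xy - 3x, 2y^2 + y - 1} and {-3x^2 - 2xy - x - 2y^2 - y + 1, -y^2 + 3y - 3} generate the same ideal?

For a fixed monomial order, each ideal has a unique reduced Gröbner basis; comparing bases decides equality.
Buchberger on the first generating set:
f_1 = -2x^2 + xy - 3x, LT = x^2.
f_2 = 2y^2 + y - 1, LT = y^2.

The S-polynomials (S(f_1,f_2)) all reduce to 0 modulo the current basis, so we have a Gröbner basis.
Inter-reduce: drop elements whose leading term is divisible by another's, tail-reduce, and make monic.
Reduced Gröbner basis: {x^2 + 3xy - 2x, y^2 - 3y + 3}.

Buchberger on the second generating set:
h_1 = -3x^2 - 2xy - x - 2y^2 - y + 1, LT = x^2.
h_2 = -y^2 + 3y - 3, LT = y^2.

The S-polynomials (S(h_1,h_2)) all reduce to 0 modulo the current basis, so we have a Gröbner basis.
Inter-reduce: drop elements whose leading term is divisible by another's, tail-reduce, and make monic.
Reduced Gröbner basis: {x^2 + 3xy - 2x, y^2 - 3y + 3}.

Same reduced basis, so the two generating sets span the same ideal.
The choice of monomial ordering does not affect the verdict — as long as both bases are computed under the same ordering, their equality decides ideal equality.

Yes, the ideals are equal.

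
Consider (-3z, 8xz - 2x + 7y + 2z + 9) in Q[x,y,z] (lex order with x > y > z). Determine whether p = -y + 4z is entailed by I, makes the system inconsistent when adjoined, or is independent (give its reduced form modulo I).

-y + 4z is independent of I; its normal form modulo I is -y.

First compute the reduced Gröbner basis of I by Buchberger's algorithm.
f_1 = -3z, LT = z.
f_2 = 8xz - 2x + 7y + 2z + 9, LT = xz.

S(f_1,f_2): lcm = xz. S = 1/4x - 7/8y - 1/4z - 9/8.
  reduce S modulo (f_1, f_2):
  remainder 1/4x - 7/8y - 9/8 ≠ 0; add h_3 = 1/4x - 7/8y - 9/8 to the basis.

The other S-polynomials (S(f_1,h_3), S(f_2,h_3)) all reduce to 0 modulo the current basis, so we have a Gröbner basis.
Inter-reduce: drop elements whose leading term is divisible by another's, tail-reduce, and make monic.
Reduced Gröbner basis: {x - 7/2y - 9/2, z}.
Label its elements g_1 = x - 7/2y - 9/2, g_2 = z.

Reduce p = -y + 4z modulo G:
  leading term y: no divisor's leading term divides it; move -y to the remainder.
  leading term z: subtract (4)·g_2 from 4z → 0
  normal form = -y.
The normal form is nonzero, so p ∉ I. Since p minus its normal form lies in I, I + (p) = I + (r) where r = -y; decide whether this ideal is the whole ring.
Run Buchberger on G together with r (pairs among the g_i already reduce to 0 since G is a Gröbner basis):
g_1 = x - 7/2y - 9/2, LT = x.
g_2 = z, LT = z.
r = -y, LT = y.

The S-polynomials (S(g_1,g_2), S(g_1,r), S(g_2,r)) all reduce to 0 modulo the current basis, so we have a Gröbner basis.
Inter-reduce: drop elements whose leading term is divisible by another's, tail-reduce, and make monic.
Reduced Gröbner basis: {x - 9/2, y, z}.
The reduced Gröbner basis of I + (p) is {x - 9/2, y, z} ≠ {1}, a proper ideal, so the enlarged system stays consistent: p is independent of I, with normal form -y.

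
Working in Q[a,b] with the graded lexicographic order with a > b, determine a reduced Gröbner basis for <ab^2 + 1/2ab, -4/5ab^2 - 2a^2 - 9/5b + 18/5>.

G = {ab^2 + 1/2ab, b^3 - 3/2b^2 - b, a^2 - 1/5ab + 9/10b - 9/5}

f_1 = ab^2 + 1/2ab, LT = ab^2.
f_2 = -4/5ab^2 - 2a^2 - 9/5b + 18/5, LT = ab^2.

S(f_1,f_2): lcm = ab^2. S = -5/2a^2 + 1/2ab - 9/4b + 9/2.
  reduce S modulo (f_1, f_2):
  remainder -5/2a^2 + 1/2ab - 9/4b + 9/2 ≠ 0; add g_3 = -5/2a^2 + 1/2ab - 9/4b + 9/2 to the basis.

S(f_1,g_3): lcm = a^2b^2. S = 1/5ab^3 + 1/2a^2b - 9/10b^3 + 9/5b^2.
  reduce S modulo (f_1, f_2, g_3):
  remainder -9/10b^3 + 27/20b^2 + 9/10b ≠ 0; add g_4 = -9/10b^3 + 27/20b^2 + 9/10b to the basis.

The other S-polynomials (S(f_2,g_3), S(f_1,g_4), S(f_2,g_4), S(g_3,g_4)) all reduce to 0 modulo the current basis, so we have a Gröbner basis.
Inter-reduce: drop elements whose leading term is divisible by another's, tail-reduce, and make monic.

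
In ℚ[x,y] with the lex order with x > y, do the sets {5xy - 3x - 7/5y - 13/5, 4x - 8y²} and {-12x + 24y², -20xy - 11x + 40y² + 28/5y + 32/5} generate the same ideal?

No, the ideals differ.

Two ideals are equal iff their reduced Gröbner bases coincide (the reduced basis is unique for a fixed ordering).
Buchberger on the first generating set:
f_1 = 5xy - 3x - 7/5y - 13/5, LT = xy.
f_2 = 4x - 8y², LT = x.

S(f_1,f_2): lcm = xy. S = -⅗x + 2y³ - 7/25y - 13/25.
  leading term x: subtract (-3/20)·f_2 from -⅗x + 2y³ - 7/25y - 13/25 → 2y³ - 6/5y² - 7/25y - 13/25
  leading term y³: no divisor's leading term divides it; move 2y³ to the remainder.
  leading term y²: no divisor's leading term divides it; move -6/5y² to the remainder.
  leading term y: no divisor's leading term divides it; move -7/25y to the remainder.
  leading term 1: no divisor's leading term divides it; move -13/25 to the remainder.
  remainder 2y³ - 6/5y² - 7/25y - 13/25 ≠ 0; add g_3 = 2y³ - 6/5y² - 7/25y - 13/25 to the basis.

The other S-polynomials (S(f_1,g_3), S(f_2,g_3)) all reduce to 0 modulo the current basis, so we have a Gröbner basis.
Inter-reduce: drop elements whose leading term is divisible by another's, tail-reduce, and make monic.
Reduced Gröbner basis: {x - 2y², y³ - ⅗y² - 7/50y - 13/50}.

Buchberger on the second generating set:
h_1 = -12x + 24y², LT = x.
h_2 = -20xy - 11x + 40y² + 28/5y + 32/5, LT = xy.

S(h_1,h_2): lcm = xy. S = -11/20x - 2y³ + 2y² + 7/25y + 8/25.
  leading term x: subtract (11/240)·h_1 from -11/20x - 2y³ + 2y² + 7/25y + 8/25 → -2y³ + 9/10y² + 7/25y + 8/25
  leading term y³: no divisor's leading term divides it; move -2y³ to the remainder.
  leading term y²: no divisor's leading term divides it; move 9/10y² to the remainder.
  leading term y: no divisor's leading term divides it; move 7/25y to the remainder.
  leading term 1: no divisor's leading term divides it; move 8/25 to the remainder.
  remainder -2y³ + 9/10y² + 7/25y + 8/25 ≠ 0; add k_3 = -2y³ + 9/10y² + 7/25y + 8/25 to the basis.

The other S-polynomials (S(h_1,k_3), S(h_2,k_3)) all reduce to 0 modulo the current basis, so we have a Gröbner basis.
Inter-reduce: drop elements whose leading term is divisible by another's, tail-reduce, and make monic.
Reduced Gröbner basis: {x - 2y², y³ - 9/20y² - 7/50y - 4/25}.

The bases are distinct; the ideals are different.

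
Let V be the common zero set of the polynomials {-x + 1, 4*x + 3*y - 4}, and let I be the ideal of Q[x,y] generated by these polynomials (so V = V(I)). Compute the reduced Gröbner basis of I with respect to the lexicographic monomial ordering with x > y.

G = {x - 1, y}

f_1 = -x + 1, LT = x.
f_2 = 4*x + 3*y - 4, LT = x.

S(f_1,f_2): lcm = x. S = -3/4*y.
  reduce S modulo (f_1, f_2):
  remainder -3/4*y ≠ 0; add g_3 = -3/4*y to the basis.

The other S-polynomials (S(f_1,g_3), S(f_2,g_3)) all reduce to 0 modulo the current basis, so we have a Gröbner basis.
Inter-reduce: drop elements whose leading term is divisible by another's, tail-reduce, and make monic.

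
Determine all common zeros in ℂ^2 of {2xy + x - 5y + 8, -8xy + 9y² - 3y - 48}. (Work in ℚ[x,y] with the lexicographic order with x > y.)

{(1, 3), (73/32 - 7*sqrt(863)*I/32, -17/36 - sqrt(863)*I/36), (73/32 + 7*sqrt(863)*I/32, -17/36 + sqrt(863)*I/36)}

Compute a lex Gröbner basis by Buchberger's algorithm.
f_1 = 2xy + x - 5y + 8, LT = xy.
f_2 = -8xy + 9y² - 3y - 48, LT = xy.

S(f_1,f_2): lcm = xy. S = ½x + 9/8y² - 23/8y - 2.
  leading term x: no divisor's leading term divides it; move ½x to the remainder.
  leading term y²: no divisor's leading term divides it; move 9/8y² to the remainder.
  leading term y: no divisor's leading term divides it; move -23/8y to the remainder.
  leading term 1: no divisor's leading term divides it; move -2 to the remainder.
  remainder ½x + 9/8y² - 23/8y - 2 ≠ 0; add h_3 = ½x + 9/8y² - 23/8y - 2 to the basis.

S(f_1,h_3): lcm = xy. S = ½x - 9/4y³ + 23/4y² + 3/2y + 4.
  leading term x: subtract (1)·h_3 from ½x - 9/4y³ + 23/4y² + 3/2y + 4 → -9/4y³ + 37/8y² + 35/8y + 6
  leading term y³: no divisor's leading term divides it; move -9/4y³ to the remainder.
  leading term y²: no divisor's leading term divides it; move 37/8y² to the remainder.
  leading term y: no divisor's leading term divides it; move 35/8y to the remainder.
  leading term 1: no divisor's leading term divides it; move 6 to the remainder.
  remainder -9/4y³ + 37/8y² + 35/8y + 6 ≠ 0; add h_4 = -9/4y³ + 37/8y² + 35/8y + 6 to the basis.

S(f_2,h_3): lcm = xy. S = -9/4y³ + 37/8y² + 35/8y + 6.
  leading term y³: subtract (1)·h_4 from -9/4y³ + 37/8y² + 35/8y + 6 → 0
  remainder 0.

S(f_1,h_4): lcm = xy³. S = 23/9xy² + 35/18xy + 8/3x - 5/2y³ + 4y².
  leading term xy²: subtract (23/18y)·f_1 from 23/9xy² + 35/18xy + 8/3x - 5/2y³ + 4y² → ⅔xy + 8/3x - 5/2y³ + 187/18y² - 92/9y
  leading term xy: subtract (⅓)·f_1 from ⅔xy + 8/3x - 5/2y³ + 187/18y² - 92/9y → 7/3x - 5/2y³ + 187/18y² - 77/9y - 8/3
  leading term x: subtract (14/3)·h_3 from 7/3x - 5/2y³ + 187/18y² - 77/9y - 8/3 → -5/2y³ + 185/36y² + 175/36y + 20/3
  leading term y³: subtract (10/9)·h_4 from -5/2y³ + 185/36y² + 175/36y + 20/3 → 0
  remainder 0.

S(f_2,h_4): lcm = xy³. S = 37/18xy² + 35/18xy + 8/3x - 9/8y⁴ + ⅜y³ + 6y².
  leading term xy²: subtract (37/36y)·f_1 from 37/18xy² + 35/18xy + 8/3x - 9/8y⁴ + ⅜y³ + 6y² → 11/12xy + 8/3x - 9/8y⁴ + ⅜y³ + 401/36y² - 74/9y
  leading term xy: subtract (11/24)·f_1 from 11/12xy + 8/3x - 9/8y⁴ + ⅜y³ + 401/36y² - 74/9y → 53/24x - 9/8y⁴ + ⅜y³ + 401/36y² - 427/72y - 11/3
  leading term x: subtract (53/12)·h_3 from 53/24x - 9/8y⁴ + ⅜y³ + 401/36y² - 427/72y - 11/3 → -9/8y⁴ + ⅜y³ + 1777/288y² + 1949/288y + 31/6
  leading term y⁴: subtract (½y)·h_4 from -9/8y⁴ + ⅜y³ + 1777/288y² + 1949/288y + 31/6 → -31/16y³ + 1147/288y² + 1085/288y + 31/6
  leading term y³: subtract (31/36)·h_4 from -31/16y³ + 1147/288y² + 1085/288y + 31/6 → 0
  remainder 0.

S(h_3,h_4): leading monomials are coprime, so the S-polynomial reduces to 0 (Buchberger's first criterion).
Every S-polynomial of the final basis reduces to 0, so we have a Gröbner basis.
Inter-reduce: drop elements whose leading term is divisible by another's, tail-reduce, and make monic.
Reduced Gröbner basis: {x + 9/4y² - 23/4y - 4, y³ - 37/18y² - 35/18y - 8/3}.

Since the basis is lex-ordered, y³ - 37/18y² - 35/18y - 8/3 is univariate in y. Its roots are {3, -17/36 - sqrt(863)*I/36, -17/36 + sqrt(863)*I/36}. Back-substituting each root into the other basis elements fixes the other coordinates.
  y = 3: the earlier basis element becomes x - 1 = 0, giving x = 1 — point (1, 3).
  y = -17/36 - sqrt(863)*I/36: the earlier basis element becomes x - 73/32 + 7*sqrt(863)*I/32 = 0, giving x = 73/32 - 7*sqrt(863)*I/32 — point (73/32 - 7*sqrt(863)*I/32, -17/36 - sqrt(863)*I/36).
  y = -17/36 + sqrt(863)*I/36: the earlier basis element becomes x - 73/32 - 7*sqrt(863)*I/32 = 0, giving x = 73/32 + 7*sqrt(863)*I/32 — point (73/32 + 7*sqrt(863)*I/32, -17/36 + sqrt(863)*I/36).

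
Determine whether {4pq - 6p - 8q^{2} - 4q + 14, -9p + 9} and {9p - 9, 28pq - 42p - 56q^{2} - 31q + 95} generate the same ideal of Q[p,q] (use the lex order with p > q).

No, the ideals differ.

Equality of ideals is decidable: compute both reduced Gröbner bases (unique for the ordering) and check whether they agree.
Buchberger on the first generating set:
f_1 = 4pq - 6p - 8q^{2} - 4q + 14, LT = pq.
f_2 = -9p + 9, LT = p.

S(f_1,f_2): lcm = pq. S = -\tfrac{3}{2}p - 2q^{2} + \tfrac{7}{2}.
  leading term p: subtract (\tfrac{1}{6})·f_2 from -\tfrac{3}{2}p - 2q^{2} + \tfrac{7}{2} → -2q^{2} + 2
  leading term q^{2}: no divisor's leading term divides it; move -2q^{2} to the remainder.
  leading term 1: no divisor's leading term divides it; move 2 to the remainder.
  remainder -2q^{2} + 2 ≠ 0; add g_3 = -2q^{2} + 2 to the basis.

The other S-polynomials (S(f_1,g_3), S(f_2,g_3)) all reduce to 0 modulo the current basis, so we have a Gröbner basis.
Inter-reduce: drop elements whose leading term is divisible by another's, tail-reduce, and make monic.
Reduced Gröbner basis: {p - 1, q^{2} - 1}.

Buchberger on the second generating set:
h_1 = 9p - 9, LT = p.
h_2 = 28pq - 42p - 56q^{2} - 31q + 95, LT = pq.

S(h_1,h_2): lcm = pq. S = \tfrac{3}{2}p + 2q^{2} + \tfrac{3}{28}q - \tfrac{95}{28}.
  leading term p: subtract (\tfrac{1}{6})·h_1 from \tfrac{3}{2}p + 2q^{2} + \tfrac{3}{28}q - \tfrac{95}{28} → 2q^{2} + \tfrac{3}{28}q - \tfrac{53}{28}
  leading term q^{2}: no divisor's leading term divides it; move 2q^{2} to the remainder.
  leading term q: no divisor's leading term divides it; move \tfrac{3}{28}q to the remainder.
  leading term 1: no divisor's leading term divides it; move -\tfrac{53}{28} to the remainder.
  remainder 2q^{2} + \tfrac{3}{28}q - \tfrac{53}{28} ≠ 0; add k_3 = 2q^{2} + \tfrac{3}{28}q - \tfrac{53}{28} to the basis.

The other S-polynomials (S(h_1,k_3), S(h_2,k_3)) all reduce to 0 modulo the current basis, so we have a Gröbner basis.
Inter-reduce: drop elements whose leading term is divisible by another's, tail-reduce, and make monic.
Reduced Gröbner basis: {p - 1, q^{2} + \tfrac{3}{56}q - \tfrac{53}{56}}.

Since the reduced bases disagree, the two ideals are not the same.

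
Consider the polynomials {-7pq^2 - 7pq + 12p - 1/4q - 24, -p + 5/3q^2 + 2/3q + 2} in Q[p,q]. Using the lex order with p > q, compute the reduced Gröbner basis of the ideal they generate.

f_1 = -7pq^2 - 7pq + 12p - 1/4q - 24, LT = pq^2.
f_2 = -p + 5/3q^2 + 2/3q + 2, LT = p.

S(f_1,f_2): lcm = pq^2. S = pq - 12/7p + 5/3q^4 + 2/3q^3 + 2q^2 + 1/28q + 24/7.
  reduce S modulo (f_1, f_2):
  remainder 5/3q^4 + 7/3q^3 - 4/21q^2 + 25/28q ≠ 0; add g_3 = 5/3q^4 + 7/3q^3 - 4/21q^2 + 25/28q to the basis.

The other S-polynomials (S(f_1,g_3), S(f_2,g_3)) all reduce to 0 modulo the current basis, so we have a Gröbner basis.
Inter-reduce: drop elements whose leading term is divisible by another's, tail-reduce, and make monic.

G = {p - 5/3q^2 - 2/3q - 2, q^4 + 7/5q^3 - 4/35q^2 + 15/28q}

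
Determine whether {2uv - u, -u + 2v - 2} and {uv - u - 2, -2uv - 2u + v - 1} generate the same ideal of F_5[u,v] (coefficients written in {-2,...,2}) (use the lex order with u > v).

For a fixed monomial order, each ideal has a unique reduced Gröbner basis; comparing bases decides equality.
Buchberger on the first generating set:
f_1 = 2uv - u, LT = uv.
f_2 = -u + 2v - 2, LT = u.

S(f_1,f_2): lcm = uv. S = 2u + 2v^2 - 2v.
  reduce S modulo (f_1, f_2):
  remainder 2v^2 + 2v + 1 ≠ 0; add g_3 = 2v^2 + 2v + 1 to the basis.

The other S-polynomials (S(f_1,g_3), S(f_2,g_3)) all reduce to 0 modulo the current basis, so we have a Gröbner basis.
Inter-reduce: drop elements whose leading term is divisible by another's, tail-reduce, and make monic.
Reduced Gröbner basis: {u - 2v + 2, v^2 + v - 2}.

Buchberger on the second generating set:
h_1 = uv - u - 2, LT = uv.
h_2 = -2uv - 2u + v - 1, LT = uv.

S(h_1,h_2): lcm = uv. S = -2u - 2v.
  reduce S modulo (h_1, h_2):
  remainder -2u - 2v ≠ 0; add k_3 = -2u - 2v to the basis.

S(h_1,k_3): lcm = uv. S = -u - v^2 - 2.
  reduce S modulo (h_1, h_2, k_3):
  remainder -v^2 + v - 2 ≠ 0; add k_4 = -v^2 + v - 2 to the basis.

The other S-polynomials (S(h_2,k_3), S(h_1,k_4), S(h_2,k_4), S(k_3,k_4)) all reduce to 0 modulo the current basis, so we have a Gröbner basis.
Inter-reduce: drop elements whose leading term is divisible by another's, tail-reduce, and make monic.
Reduced Gröbner basis: {u + v, v^2 - v + 2}.

These differ, so the ideals are not equal.
The same test decides containment: I ⊆ J iff every generator of I reduces to 0 modulo a Gröbner basis of J.

No, the ideals differ.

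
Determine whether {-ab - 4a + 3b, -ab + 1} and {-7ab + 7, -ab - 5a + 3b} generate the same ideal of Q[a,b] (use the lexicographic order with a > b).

Since reduced Gröbner bases are canonical representatives of ideals under a given ordering, it suffices to compute and compare them.
Buchberger on the first generating set:
f_1 = -ab - 4a + 3b, LT = ab.
f_2 = -ab + 1, LT = ab.

S(f_1,f_2): lcm = ab. S = 4a - 3b + 1.
  leading term a: no divisor's leading term divides it; move 4a to the remainder.
  leading term b: no divisor's leading term divides it; move -3b to the remainder.
  leading term 1: no divisor's leading term divides it; move 1 to the remainder.
  remainder 4a - 3b + 1 ≠ 0; add g_3 = 4a - 3b + 1 to the basis.

S(f_1,g_3): lcm = ab. S = 4a + \tfrac{3}{4}b^{2} - \tfrac{13}{4}b.
  leading term a: subtract (1)·g_3 from 4a + \tfrac{3}{4}b^{2} - \tfrac{13}{4}b → \tfrac{3}{4}b^{2} - \tfrac{1}{4}b - 1
  leading term b^{2}: no divisor's leading term divides it; move \tfrac{3}{4}b^{2} to the remainder.
  leading term b: no divisor's leading term divides it; move -\tfrac{1}{4}b to the remainder.
  leading term 1: no divisor's leading term divides it; move -1 to the remainder.
  remainder \tfrac{3}{4}b^{2} - \tfrac{1}{4}b - 1 ≠ 0; add g_4 = \tfrac{3}{4}b^{2} - \tfrac{1}{4}b - 1 to the basis.

The other S-polynomials (S(f_2,g_3), S(f_1,g_4), S(f_2,g_4), S(g_3,g_4)) all reduce to 0 modulo the current basis, so we have a Gröbner basis.
Inter-reduce: drop elements whose leading term is divisible by another's, tail-reduce, and make monic.
Reduced Gröbner basis: {a - \tfrac{3}{4}b + \tfrac{1}{4}, b^{2} - \tfrac{1}{3}b - \tfrac{4}{3}}.

Buchberger on the second generating set:
h_1 = -7ab + 7, LT = ab.
h_2 = -ab - 5a + 3b, LT = ab.

S(h_1,h_2): lcm = ab. S = -5a + 3b - 1.
  leading term a: no divisor's leading term divides it; move -5a to the remainder.
  leading term b: no divisor's leading term divides it; move 3b to the remainder.
  leading term 1: no divisor's leading term divides it; move -1 to the remainder.
  remainder -5a + 3b - 1 ≠ 0; add k_3 = -5a + 3b - 1 to the basis.

S(h_1,k_3): lcm = ab. S = \tfrac{3}{5}b^{2} - \tfrac{1}{5}b - 1.
  leading term b^{2}: no divisor's leading term divides it; move \tfrac{3}{5}b^{2} to the remainder.
  leading term b: no divisor's leading term divides it; move -\tfrac{1}{5}b to the remainder.
  leading term 1: no divisor's leading term divides it; move -1 to the remainder.
  remainder \tfrac{3}{5}b^{2} - \tfrac{1}{5}b - 1 ≠ 0; add k_4 = \tfrac{3}{5}b^{2} - \tfrac{1}{5}b - 1 to the basis.

The other S-polynomials (S(h_2,k_3), S(h_1,k_4), S(h_2,k_4), S(k_3,k_4)) all reduce to 0 modulo the current basis, so we have a Gröbner basis.
Inter-reduce: drop elements whose leading term is divisible by another's, tail-reduce, and make monic.
Reduced Gröbner basis: {a - \tfrac{3}{5}b + \tfrac{1}{5}, b^{2} - \tfrac{1}{3}b - \tfrac{5}{3}}.

These differ, so the ideals are not equal.
The choice of monomial ordering does not affect the verdict — as long as both bases are computed under the same ordering, their equality decides ideal equality.

No, the ideals differ.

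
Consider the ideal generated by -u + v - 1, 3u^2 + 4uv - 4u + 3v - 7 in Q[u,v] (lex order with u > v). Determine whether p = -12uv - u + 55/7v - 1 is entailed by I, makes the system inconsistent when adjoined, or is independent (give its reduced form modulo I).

-12uv - u + 55/7v - 1 lies in I (it reduces to 0).

First compute the reduced Gröbner basis of I by Buchberger's algorithm.
f_1 = -u + v - 1, LT = u.
f_2 = 3u^2 + 4uv - 4u + 3v - 7, LT = u^2.

S(f_1,f_2): lcm = u^2. S = -7/3uv + 7/3u - v + 7/3.
  leading term uv: subtract (7/3v)·f_1 from -7/3uv + 7/3u - v + 7/3 → 7/3u - 7/3v^2 + 4/3v + 7/3
  leading term u: subtract (-7/3)·f_1 from 7/3u - 7/3v^2 + 4/3v + 7/3 → -7/3v^2 + 11/3v
  leading term v^2: no divisor's leading term divides it; move -7/3v^2 to the remainder.
  leading term v: no divisor's leading term divides it; move 11/3v to the remainder.
  remainder -7/3v^2 + 11/3v ≠ 0; add h_3 = -7/3v^2 + 11/3v to the basis.

The other S-polynomials (S(f_1,h_3), S(f_2,h_3)) all reduce to 0 modulo the current basis, so we have a Gröbner basis.
Inter-reduce: drop elements whose leading term is divisible by another's, tail-reduce, and make monic.
Reduced Gröbner basis: {u - v + 1, v^2 - 11/7v}.
Label its elements g_1 = u - v + 1, g_2 = v^2 - 11/7v.

Reduce p = -12uv - u + 55/7v - 1 modulo G:
  leading term uv: subtract (-12v)·g_1 from -12uv - u + 55/7v - 1 → -u - 12v^2 + 139/7v - 1
  leading term u: subtract (-1)·g_1 from -u - 12v^2 + 139/7v - 1 → -12v^2 + 132/7v
  leading term v^2: subtract (-12)·g_2 from -12v^2 + 132/7v → 0
  normal form = 0.
Since the normal form is 0, p ∈ I.

Ideal membership is decidable via reduction modulo a Gröbner basis.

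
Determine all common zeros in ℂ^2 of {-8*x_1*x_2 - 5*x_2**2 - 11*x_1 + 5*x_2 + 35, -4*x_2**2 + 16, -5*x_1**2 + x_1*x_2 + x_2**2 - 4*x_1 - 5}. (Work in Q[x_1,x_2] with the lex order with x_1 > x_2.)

{(-1, -2)}

Compute a lex Gröbner basis by Buchberger's algorithm.
f_1 = -8*x_1*x_2 - 11*x_1 - 5*x_2**2 + 5*x_2 + 35, LT = x_1*x_2.
f_2 = -4*x_2**2 + 16, LT = x_2**2.
f_3 = -5*x_1**2 + x_1*x_2 - 4*x_1 + x_2**2 - 5, LT = x_1**2.

S(f_1,f_2): lcm = x_1*x_2**2. S = 11/8*x_1*x_2 + 4*x_1 + 5/8*x_2**3 - 5/8*x_2**2 - 35/8*x_2.
  leading term x_1*x_2: subtract (-11/64)·f_1 from 11/8*x_1*x_2 + 4*x_1 + 5/8*x_2**3 - 5/8*x_2**2 - 35/8*x_2 → 135/64*x_1 + 5/8*x_2**3 - 95/64*x_2**2 - 225/64*x_2 + 385/64
  leading term x_1: no divisor's leading term divides it; move 135/64*x_1 to the remainder.
  leading term x_2**3: subtract (-5/32*x_2)·f_2 from 5/8*x_2**3 - 95/64*x_2**2 - 225/64*x_2 + 385/64 → -95/64*x_2**2 - 65/64*x_2 + 385/64
  leading term x_2**2: subtract (95/256)·f_2 from -95/64*x_2**2 - 65/64*x_2 + 385/64 → -65/64*x_2 + 5/64
  leading term x_2: no divisor's leading term divides it; move -65/64*x_2 to the remainder.
  leading term 1: no divisor's leading term divides it; move 5/64 to the remainder.
  remainder 135/64*x_1 - 65/64*x_2 + 5/64 ≠ 0; add h_4 = 135/64*x_1 - 65/64*x_2 + 5/64 to the basis.

S(f_1,f_3): lcm = x_1**2*x_2. S = 11/8*x_1**2 + 33/40*x_1*x_2**2 - 57/40*x_1*x_2 - 35/8*x_1 + 1/5*x_2**3 - x_2.
  leading term x_1**2: subtract (-11/40)·f_3 from 11/8*x_1**2 + 33/40*x_1*x_2**2 - 57/40*x_1*x_2 - 35/8*x_1 + 1/5*x_2**3 - x_2 → 33/40*x_1*x_2**2 - 23/20*x_1*x_2 - 219/40*x_1 + 1/5*x_2**3 + 11/40*x_2**2 - x_2 - 11/8
  leading term x_1*x_2**2: subtract (-33/320*x_2)·f_1 from 33/40*x_1*x_2**2 - 23/20*x_1*x_2 - 219/40*x_1 + 1/5*x_2**3 + 11/40*x_2**2 - x_2 - 11/8 → -731/320*x_1*x_2 - 219/40*x_1 - 101/320*x_2**3 + 253/320*x_2**2 + 167/64*x_2 - 11/8
  leading term x_1*x_2: subtract (731/2560)·f_1 from -731/320*x_1*x_2 - 219/40*x_1 - 101/320*x_2**3 + 253/320*x_2**2 + 167/64*x_2 - 11/8 → -1195/512*x_1 - 101/320*x_2**3 + 5679/2560*x_2**2 + 605/512*x_2 - 5821/512
  leading term x_1: subtract (-239/216)·h_4 from -1195/512*x_1 - 101/320*x_2**3 + 5679/2560*x_2**2 + 605/512*x_2 - 5821/512 → -101/320*x_2**3 + 5679/2560*x_2**2 + 25/432*x_2 - 38993/3456
  leading term x_2**3: subtract (101/1280*x_2)·f_2 from -101/320*x_2**3 + 5679/2560*x_2**2 + 25/432*x_2 - 38993/3456 → 5679/2560*x_2**2 - 1301/1080*x_2 - 38993/3456
  leading term x_2**2: subtract (-5679/10240)·f_2 from 5679/2560*x_2**2 - 1301/1080*x_2 - 38993/3456 → -1301/1080*x_2 - 1301/540
  leading term x_2: no divisor's leading term divides it; move -1301/1080*x_2 to the remainder.
  leading term 1: no divisor's leading term divides it; move -1301/540 to the remainder.
  remainder -1301/1080*x_2 - 1301/540 ≠ 0; add h_5 = -1301/1080*x_2 - 1301/540 to the basis.

The other S-polynomials (S(f_2,f_3), S(f_1,h_4), S(f_2,h_4), S(f_3,h_4), S(f_1,h_5), S(f_2,h_5), S(f_3,h_5), S(h_4,h_5)) all reduce to 0 modulo the current basis, so we have a Gröbner basis.
Inter-reduce: drop elements whose leading term is divisible by another's, tail-reduce, and make monic.
Reduced Gröbner basis: {x_1 + 1, x_2 + 2}.

From the last basis element, x_2 + 2 = 0, so x_2 takes values in {-2}. Each choice, substituted upward through the basis, yields the corresponding point(s) of the solution set.
  x_2 = -2: the earlier basis element becomes x_1 + 1 = 0, giving x_1 = -1 — point (-1, -2).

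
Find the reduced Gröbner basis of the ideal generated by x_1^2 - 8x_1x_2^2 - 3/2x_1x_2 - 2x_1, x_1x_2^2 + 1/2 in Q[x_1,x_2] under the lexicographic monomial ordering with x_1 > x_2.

G = {x_1 - 8x_2^2 - 3/2x_2 - 2, x_2^4 + 3/16x_2^3 + 1/4x_2^2 + 1/16}

f_1 = x_1^2 - 8x_1x_2^2 - 3/2x_1x_2 - 2x_1, LT = x_1^2.
f_2 = x_1x_2^2 + 1/2, LT = x_1x_2^2.

S(f_1,f_2): lcm = x_1^2x_2^2. S = -8x_1x_2^4 - 3/2x_1x_2^3 - 2x_1x_2^2 - 1/2x_1.
  leading term x_1x_2^4: subtract (-8x_2^2)·f_2 from -8x_1x_2^4 - 3/2x_1x_2^3 - 2x_1x_2^2 - 1/2x_1 → -3/2x_1x_2^3 - 2x_1x_2^2 - 1/2x_1 + 4x_2^2
  leading term x_1x_2^3: subtract (-3/2x_2)·f_2 from -3/2x_1x_2^3 - 2x_1x_2^2 - 1/2x_1 + 4x_2^2 → -2x_1x_2^2 - 1/2x_1 + 4x_2^2 + 3/4x_2
  leading term x_1x_2^2: subtract (-2)·f_2 from -2x_1x_2^2 - 1/2x_1 + 4x_2^2 + 3/4x_2 → -1/2x_1 + 4x_2^2 + 3/4x_2 + 1
  leading term x_1: no divisor's leading term divides it; move -1/2x_1 to the remainder.
  leading term x_2^2: no divisor's leading term divides it; move 4x_2^2 to the remainder.
  leading term x_2: no divisor's leading term divides it; move 3/4x_2 to the remainder.
  leading term 1: no divisor's leading term divides it; move 1 to the remainder.
  remainder -1/2x_1 + 4x_2^2 + 3/4x_2 + 1 ≠ 0; add g_3 = -1/2x_1 + 4x_2^2 + 3/4x_2 + 1 to the basis.

S(f_2,g_3): lcm = x_1x_2^2. S = 8x_2^4 + 3/2x_2^3 + 2x_2^2 + 1/2.
  leading term x_2^4: no divisor's leading term divides it; move 8x_2^4 to the remainder.
  leading term x_2^3: no divisor's leading term divides it; move 3/2x_2^3 to the remainder.
  leading term x_2^2: no divisor's leading term divides it; move 2x_2^2 to the remainder.
  leading term 1: no divisor's leading term divides it; move 1/2 to the remainder.
  remainder 8x_2^4 + 3/2x_2^3 + 2x_2^2 + 1/2 ≠ 0; add g_4 = 8x_2^4 + 3/2x_2^3 + 2x_2^2 + 1/2 to the basis.

The other S-polynomials (S(f_1,g_3), S(f_1,g_4), S(f_2,g_4), S(g_3,g_4)) all reduce to 0 modulo the current basis, so we have a Gröbner basis.
Inter-reduce: drop elements whose leading term is divisible by another's, tail-reduce, and make monic.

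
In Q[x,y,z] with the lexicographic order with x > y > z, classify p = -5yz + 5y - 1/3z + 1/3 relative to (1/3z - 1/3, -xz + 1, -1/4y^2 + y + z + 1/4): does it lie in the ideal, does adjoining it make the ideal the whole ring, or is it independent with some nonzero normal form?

-5yz + 5y - 1/3z + 1/3 lies in I (it reduces to 0).

First compute the reduced Gröbner basis of I by Buchberger's algorithm.
f_1 = 1/3z - 1/3, LT = z.
f_2 = -xz + 1, LT = xz.
f_3 = -1/4y^2 + y + z + 1/4, LT = y^2.

S(f_1,f_2): lcm = xz. S = -x + 1.
  leading term x: no divisor's leading term divides it; move -x to the remainder.
  leading term 1: no divisor's leading term divides it; move 1 to the remainder.
  remainder -x + 1 ≠ 0; add h_4 = -x + 1 to the basis.

The other S-polynomials (S(f_1,f_3), S(f_2,f_3), S(f_1,h_4), S(f_2,h_4), S(f_3,h_4)) all reduce to 0 modulo the current basis, so we have a Gröbner basis.
Inter-reduce: drop elements whose leading term is divisible by another's, tail-reduce, and make monic.
Reduced Gröbner basis: {x - 1, y^2 - 4y - 5, z - 1}.
Label its elements g_1 = x - 1, g_2 = y^2 - 4y - 5, g_3 = z - 1.

Reduce p = -5yz + 5y - 1/3z + 1/3 modulo G:
  leading term yz: subtract (-5y)·g_3 from -5yz + 5y - 1/3z + 1/3 → -1/3z + 1/3
  leading term z: subtract (-1/3)·g_3 from -1/3z + 1/3 → 0
  normal form = 0.
Since the normal form is 0, p ∈ I.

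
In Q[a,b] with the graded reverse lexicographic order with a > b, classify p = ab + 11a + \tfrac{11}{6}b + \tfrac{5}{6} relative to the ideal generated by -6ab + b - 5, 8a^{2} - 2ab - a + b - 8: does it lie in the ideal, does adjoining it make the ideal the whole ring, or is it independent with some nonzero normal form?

First compute the reduced Gröbner basis of I by Buchberger's algorithm.
f_1 = -6ab + b - 5, LT = ab.
f_2 = 8a^{2} - 2ab - a + b - 8, LT = a^{2}.

S(f_1,f_2): lcm = a^{2}b. S = \tfrac{1}{4}ab^{2} - \tfrac{1}{24}ab - \tfrac{1}{8}b^{2} + \tfrac{5}{6}a + b.
  leading term ab^{2}: subtract (-\tfrac{1}{24}b)·f_1 from \tfrac{1}{4}ab^{2} - \tfrac{1}{24}ab - \tfrac{1}{8}b^{2} + \tfrac{5}{6}a + b → -\tfrac{1}{24}ab - \tfrac{1}{12}b^{2} + \tfrac{5}{6}a + \tfrac{19}{24}b
  leading term ab: subtract (\tfrac{1}{144})·f_1 from -\tfrac{1}{24}ab - \tfrac{1}{12}b^{2} + \tfrac{5}{6}a + \tfrac{19}{24}b → -\tfrac{1}{12}b^{2} + \tfrac{5}{6}a + \tfrac{113}{144}b + \tfrac{5}{144}
  leading term b^{2}: no divisor's leading term divides it; move -\tfrac{1}{12}b^{2} to the remainder.
  leading term a: no divisor's leading term divides it; move \tfrac{5}{6}a to the remainder.
  leading term b: no divisor's leading term divides it; move \tfrac{113}{144}b to the remainder.
  leading term 1: no divisor's leading term divides it; move \tfrac{5}{144} to the remainder.
  remainder -\tfrac{1}{12}b^{2} + \tfrac{5}{6}a + \tfrac{113}{144}b + \tfrac{5}{144} ≠ 0; add h_3 = -\tfrac{1}{12}b^{2} + \tfrac{5}{6}a + \tfrac{113}{144}b + \tfrac{5}{144} to the basis.

The other S-polynomials (S(f_1,h_3), S(f_2,h_3)) all reduce to 0 modulo the current basis, so we have a Gröbner basis.
Inter-reduce: drop elements whose leading term is divisible by another's, tail-reduce, and make monic.
Reduced Gröbner basis: {a^{2} - \tfrac{1}{8}a + \tfrac{1}{12}b - \tfrac{19}{24}, ab - \tfrac{1}{6}b + \tfrac{5}{6}, b^{2} - 10a - \tfrac{113}{12}b - \tfrac{5}{12}}.
Label its elements g_1 = a^{2} - \tfrac{1}{8}a + \tfrac{1}{12}b - \tfrac{19}{24}, g_2 = ab - \tfrac{1}{6}b + \tfrac{5}{6}, g_3 = b^{2} - 10a - \tfrac{113}{12}b - \tfrac{5}{12}.

Reduce p = ab + 11a + \tfrac{11}{6}b + \tfrac{5}{6} modulo G:
  leading term ab: subtract (1)·g_2 from ab + 11a + \tfrac{11}{6}b + \tfrac{5}{6} → 11a + 2b
  leading term a: no divisor's leading term divides it; move 11a to the remainder.
  leading term b: no divisor's leading term divides it; move 2b to the remainder.
  normal form = 11a + 2b.
The normal form is nonzero, so p ∉ I. Since p minus its normal form lies in I, I + (p) = I + (r) where r = 11a + 2b; decide whether this ideal is the whole ring.
Run Buchberger on G together with r (pairs among the g_i already reduce to 0 since G is a Gröbner basis):
g_1 = a^{2} - \tfrac{1}{8}a + \tfrac{1}{12}b - \tfrac{19}{24}, LT = a^{2}.
g_2 = ab - \tfrac{1}{6}b + \tfrac{5}{6}, LT = ab.
g_3 = b^{2} - 10a - \tfrac{113}{12}b - \tfrac{5}{12}, LT = b^{2}.
r = 11a + 2b, LT = a.

S(g_1,r): lcm = a^{2}. S = -\tfrac{2}{11}ab - \tfrac{1}{8}a + \tfrac{1}{12}b - \tfrac{19}{24}.
  leading term ab: subtract (-\tfrac{2}{11})·g_2 from -\tfrac{2}{11}ab - \tfrac{1}{8}a + \tfrac{1}{12}b - \tfrac{19}{24} → -\tfrac{1}{8}a + \tfrac{7}{132}b - \tfrac{169}{264}
  leading term a: subtract (-\tfrac{1}{88})·r from -\tfrac{1}{8}a + \tfrac{7}{132}b - \tfrac{169}{264} → \tfrac{5}{66}b - \tfrac{169}{264}
  leading term b: no divisor's leading term divides it; move \tfrac{5}{66}b to the remainder.
  leading term 1: no divisor's leading term divides it; move -\tfrac{169}{264} to the remainder.
  remainder \tfrac{5}{66}b - \tfrac{169}{264} ≠ 0; add m_5 = \tfrac{5}{66}b - \tfrac{169}{264} to the basis.

S(g_2,r): lcm = ab. S = -\tfrac{2}{11}b^{2} - \tfrac{1}{6}b + \tfrac{5}{6}.
  leading term b^{2}: subtract (-\tfrac{2}{11})·g_3 from -\tfrac{2}{11}b^{2} - \tfrac{1}{6}b + \tfrac{5}{6} → -\tfrac{20}{11}a - \tfrac{62}{33}b + \tfrac{25}{33}
  leading term a: subtract (-\tfrac{20}{121})·r from -\tfrac{20}{11}a - \tfrac{62}{33}b + \tfrac{25}{33} → -\tfrac{562}{363}b + \tfrac{25}{33}
  leading term b: subtract (-\tfrac{1124}{55})·m_5 from -\tfrac{562}{363}b + \tfrac{25}{33} → -\tfrac{14913}{1210}
  leading term 1: no divisor's leading term divides it; move -\tfrac{14913}{1210} to the remainder.
  remainder -\tfrac{14913}{1210} ≠ 0; add m_6 = -\tfrac{14913}{1210} to the basis.

The other S-polynomials (S(g_1,g_2), S(g_1,g_3), S(g_2,g_3), S(g_3,r), S(g_1,m_5), S(g_2,m_5), S(g_3,m_5), S(r,m_5), S(g_1,m_6), S(g_2,m_6), S(g_3,m_6), S(r,m_6), S(m_5,m_6)) all reduce to 0 modulo the current basis, so we have a Gröbner basis.
Inter-reduce: drop elements whose leading term is divisible by another's, tail-reduce, and make monic.
Reduced Gröbner basis: {1}.
The reduced Gröbner basis of I + (p) is {1}: the ideal is the whole ring, so the enlarged system has no common solution — adjoining p is inconsistent.

The remainder on division by a Gröbner basis is unique — it is the normal form.

Adjoining ab + 11a + \tfrac{11}{6}b + \tfrac{5}{6} makes the ideal the whole ring: the system is inconsistent.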